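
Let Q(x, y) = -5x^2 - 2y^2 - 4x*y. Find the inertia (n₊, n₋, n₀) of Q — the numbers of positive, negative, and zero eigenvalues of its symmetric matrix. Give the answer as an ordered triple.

(0, 2, 0)

The symmetric matrix is A = [[-5, -2], [-2, -2]].
Congruent diagonalization of A (simultaneous row and column reduction) yields pivots -5, -6/5.
Counting signs: 2 negative.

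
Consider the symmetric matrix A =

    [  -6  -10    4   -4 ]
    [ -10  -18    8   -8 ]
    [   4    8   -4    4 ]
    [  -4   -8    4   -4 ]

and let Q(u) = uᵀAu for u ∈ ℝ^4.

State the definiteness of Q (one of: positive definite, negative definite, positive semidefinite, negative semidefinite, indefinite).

Symmetric row and column elimination reduces A to a congruent diagonal form with pivots -6, -4/3, 0, 0.
That gives 2 negative, 2 zero pivots.
Hence Q is negative semidefinite.

negative semidefinite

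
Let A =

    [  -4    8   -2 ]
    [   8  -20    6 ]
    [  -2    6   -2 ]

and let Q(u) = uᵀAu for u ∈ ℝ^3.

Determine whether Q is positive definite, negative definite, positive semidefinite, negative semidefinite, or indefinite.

Applying the same elementary operations to the rows and columns of A produces a congruent diagonal matrix with entries -4, -4, 0.
So there are 2 negative, 1 zero pivots.
Hence Q is negative semidefinite.

negative semidefinite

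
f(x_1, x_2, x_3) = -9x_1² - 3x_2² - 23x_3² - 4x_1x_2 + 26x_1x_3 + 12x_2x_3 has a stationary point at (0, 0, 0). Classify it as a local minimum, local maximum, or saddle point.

local maximum

The Hessian at the origin is H = [[-18, -4, 26], [-4, -6, 12], [26, 12, -46]].
Applying the same elementary operations to the rows and columns of H produces a congruent diagonal matrix with entries -18, -46/9, -20/23.
That gives 3 negative pivots.
H is negative definite, so the origin is a strict local maximum.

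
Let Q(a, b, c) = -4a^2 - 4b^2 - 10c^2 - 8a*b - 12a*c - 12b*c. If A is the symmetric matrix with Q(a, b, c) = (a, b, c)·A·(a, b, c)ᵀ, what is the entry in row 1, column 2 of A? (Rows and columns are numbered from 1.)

The coefficient of a·b in Q is -8. For a symmetric A this equals A[1,2] + A[2,1] = 2·A[1,2].
So A[1,2] = -8/2 = -4.

-4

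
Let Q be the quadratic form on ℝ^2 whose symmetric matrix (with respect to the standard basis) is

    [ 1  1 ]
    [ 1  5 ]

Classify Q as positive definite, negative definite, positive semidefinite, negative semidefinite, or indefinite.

Applying the same elementary operations to the rows and columns of A produces a congruent diagonal matrix with entries 1, 4.
Counting signs: 2 positive.
Hence Q is positive definite.

positive definite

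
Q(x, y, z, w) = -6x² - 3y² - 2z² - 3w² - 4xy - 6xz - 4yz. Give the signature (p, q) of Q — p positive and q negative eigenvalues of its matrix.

(0, 4)

The associated matrix is A = [[-6, -2, -3, 0], [-2, -3, -2, 0], [-3, -2, -2, 0], [0, 0, 0, -3]].
Congruent diagonalization of A (simultaneous row and column reduction) yields pivots -6, -7/3, -1/14, -3.
That gives 4 negative pivots.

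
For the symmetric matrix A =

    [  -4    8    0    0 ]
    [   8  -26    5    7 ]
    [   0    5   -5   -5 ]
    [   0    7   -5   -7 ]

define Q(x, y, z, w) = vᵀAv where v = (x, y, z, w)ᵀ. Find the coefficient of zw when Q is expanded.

The coefficient of zw is A[3,4] + A[4,3] = 2·(-5) = -10.

-10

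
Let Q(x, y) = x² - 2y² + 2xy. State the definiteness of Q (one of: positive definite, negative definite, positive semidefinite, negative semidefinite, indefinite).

indefinite

The symmetric matrix of Q is [[1, 1], [1, -2]].
For the 2×2 matrix [[1, 1], [1, -2]]: det = 1·-2 − (1)² = -3, trace = -1.
det < 0 so the eigenvalues have opposite signs; the form is indefinite.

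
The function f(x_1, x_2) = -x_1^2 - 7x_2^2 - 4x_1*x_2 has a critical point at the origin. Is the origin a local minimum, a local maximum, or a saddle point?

The Hessian at the origin is H = [[-2, -4], [-4, -14]].
det H = -2·-14 − (-4)² = 12 > 0 and H[1,1] = -2 < 0, so H is negative definite.
Therefore the origin is a local maximum.

local maximum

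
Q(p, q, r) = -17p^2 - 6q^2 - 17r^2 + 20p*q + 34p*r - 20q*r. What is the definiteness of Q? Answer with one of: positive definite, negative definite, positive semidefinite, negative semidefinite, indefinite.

negative semidefinite

The symmetric matrix is A = [[-17, 10, 17], [10, -6, -10], [17, -10, -17]].
Symmetric row and column elimination reduces A to a congruent diagonal form with pivots -17, -2/17, 0.
That gives 2 negative, 1 zero pivots.
Hence Q is negative semidefinite.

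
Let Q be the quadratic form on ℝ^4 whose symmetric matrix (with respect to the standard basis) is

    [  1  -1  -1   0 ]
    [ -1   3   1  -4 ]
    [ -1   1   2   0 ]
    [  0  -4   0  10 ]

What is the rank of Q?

4

An LDLᵀ factorisation of A has diagonal entries 1, 2, 1, 2.
That gives 4 positive pivots.
The rank is the number of nonzero pivots: 4.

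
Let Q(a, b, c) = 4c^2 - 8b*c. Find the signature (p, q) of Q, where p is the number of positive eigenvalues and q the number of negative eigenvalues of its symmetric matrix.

The symmetric matrix is A = [[0, 0, 0], [0, 0, -4], [0, -4, 4]].
By Sylvester's law of inertia any congruent diagonalization of A has 1 positive, 1 negative and 1 zero entries.

(1, 1)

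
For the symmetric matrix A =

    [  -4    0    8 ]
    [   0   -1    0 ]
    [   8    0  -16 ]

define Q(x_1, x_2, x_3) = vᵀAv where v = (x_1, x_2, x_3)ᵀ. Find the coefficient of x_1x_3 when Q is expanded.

The coefficient of x_1x_3 is A[1,3] + A[3,1] = 2·8 = 16.

16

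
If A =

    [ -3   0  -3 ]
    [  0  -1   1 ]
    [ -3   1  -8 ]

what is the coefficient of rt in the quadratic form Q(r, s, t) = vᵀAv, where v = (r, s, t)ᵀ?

-6

The coefficient of rt is A[1,3] + A[3,1] = 2·(-3) = -6.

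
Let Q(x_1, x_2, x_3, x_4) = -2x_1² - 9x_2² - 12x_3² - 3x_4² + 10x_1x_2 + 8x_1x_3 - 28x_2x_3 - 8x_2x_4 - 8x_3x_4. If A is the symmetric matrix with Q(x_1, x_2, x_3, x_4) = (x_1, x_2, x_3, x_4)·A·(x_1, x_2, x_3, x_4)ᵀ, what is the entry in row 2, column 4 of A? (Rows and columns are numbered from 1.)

The coefficient of x_2·x_4 in Q is -8. For a symmetric A this equals A[2,4] + A[4,2] = 2·A[2,4].
So A[2,4] = -8/2 = -4.

-4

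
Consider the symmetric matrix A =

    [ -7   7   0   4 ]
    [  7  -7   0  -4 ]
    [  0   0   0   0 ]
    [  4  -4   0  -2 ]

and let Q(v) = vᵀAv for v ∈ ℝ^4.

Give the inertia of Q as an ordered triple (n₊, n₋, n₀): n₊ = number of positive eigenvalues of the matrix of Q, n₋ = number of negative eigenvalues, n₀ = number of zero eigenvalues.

(1, 1, 2)

Row-reducing A symmetrically gives the diagonal entries -7, 0, 0, 2/7.
So there are 1 positive, 1 negative, 2 zero pivots.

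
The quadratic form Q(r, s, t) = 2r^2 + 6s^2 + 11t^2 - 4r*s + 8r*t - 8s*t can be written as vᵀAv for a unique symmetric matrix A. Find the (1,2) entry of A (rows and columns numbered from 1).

The coefficient of r·s in Q is -4. For a symmetric A this equals A[1,2] + A[2,1] = 2·A[1,2].
So A[1,2] = -4/2 = -2.

-2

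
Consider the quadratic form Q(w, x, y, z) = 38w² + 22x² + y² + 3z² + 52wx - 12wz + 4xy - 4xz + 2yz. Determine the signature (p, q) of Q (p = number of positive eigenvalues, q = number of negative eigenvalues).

The symmetric matrix is A = [[38, 26, 0, -6], [26, 22, 2, -2], [0, 2, 1, 1], [-6, -2, 1, 3]].
Row-reducing A symmetrically gives the diagonal entries 38, 80/19, 1/20, 1.
Counting signs: 4 positive.

(4, 0)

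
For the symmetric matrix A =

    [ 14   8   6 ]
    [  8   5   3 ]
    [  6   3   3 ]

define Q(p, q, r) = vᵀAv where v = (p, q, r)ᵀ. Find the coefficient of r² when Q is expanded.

The coefficient of r² is the diagonal entry A[3,3] = 3.

3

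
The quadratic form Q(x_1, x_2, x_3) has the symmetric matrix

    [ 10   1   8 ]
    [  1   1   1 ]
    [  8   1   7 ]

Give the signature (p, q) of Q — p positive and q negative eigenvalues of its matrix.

Congruent diagonalization of A (simultaneous row and column reduction) yields pivots 10, 9/10, 5/9.
That gives 3 positive pivots.

(3, 0)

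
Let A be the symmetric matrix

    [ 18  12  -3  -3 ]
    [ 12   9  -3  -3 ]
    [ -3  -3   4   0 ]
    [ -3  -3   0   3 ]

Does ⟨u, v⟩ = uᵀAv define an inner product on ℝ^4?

yes

Row-reducing A symmetrically gives the diagonal entries 18, 1, 5/2, 3/5.
Counting signs: 4 positive.
Hence Q is positive definite.
⟨·,·⟩ is an inner product exactly when A is positive definite.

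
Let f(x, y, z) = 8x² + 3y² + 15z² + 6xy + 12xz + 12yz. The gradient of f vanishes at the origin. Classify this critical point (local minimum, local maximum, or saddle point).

The Hessian at the origin is H = [[16, 6, 12], [6, 6, 12], [12, 12, 30]].
Row-reducing H symmetrically gives the diagonal entries 16, 15/4, 6.
So there are 3 positive pivots.
H is positive definite, so the origin is a strict local minimum.

local minimum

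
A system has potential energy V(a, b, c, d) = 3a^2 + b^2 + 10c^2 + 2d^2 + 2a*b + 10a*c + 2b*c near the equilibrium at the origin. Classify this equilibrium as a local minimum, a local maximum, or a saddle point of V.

The Hessian at the origin is H = [[6, 2, 10, 0], [2, 2, 2, 0], [10, 2, 20, 0], [0, 0, 0, 4]].
An LDLᵀ factorisation of H has diagonal entries 6, 4/3, 2, 4.
So there are 4 positive pivots.
H is positive definite, so the origin is a strict local minimum.

local minimum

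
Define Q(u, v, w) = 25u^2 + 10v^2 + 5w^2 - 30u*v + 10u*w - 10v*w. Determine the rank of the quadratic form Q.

The symmetric matrix is A = [[25, -15, 5], [-15, 10, -5], [5, -5, 5]].
Symmetric row and column elimination reduces A to a congruent diagonal form with pivots 25, 1, 0.
That gives 2 positive, 1 zero pivots.
The rank is the number of nonzero pivots: 2.

2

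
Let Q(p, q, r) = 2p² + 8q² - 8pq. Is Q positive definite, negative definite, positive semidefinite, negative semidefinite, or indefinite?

Write A = [[2, -4, 0], [-4, 8, 0], [0, 0, 0]].
Symmetric row and column elimination reduces A to a congruent diagonal form with pivots 2, 0, 0.
That gives 1 positive, 2 zero pivots.
Hence Q is positive semidefinite.

positive semidefinite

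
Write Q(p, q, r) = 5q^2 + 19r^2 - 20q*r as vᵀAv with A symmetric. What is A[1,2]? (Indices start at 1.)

The coefficient of p·q in Q is 0. For a symmetric A this equals A[1,2] + A[2,1] = 2·A[1,2].
So A[1,2] = 0/2 = 0.

0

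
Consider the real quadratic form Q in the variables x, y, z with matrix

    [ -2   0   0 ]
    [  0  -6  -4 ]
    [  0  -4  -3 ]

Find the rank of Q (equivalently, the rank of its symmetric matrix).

Congruent diagonalization of A (simultaneous row and column reduction) yields pivots -2, -6, -1/3.
Counting signs: 3 negative.
The rank is the number of nonzero pivots: 3.

3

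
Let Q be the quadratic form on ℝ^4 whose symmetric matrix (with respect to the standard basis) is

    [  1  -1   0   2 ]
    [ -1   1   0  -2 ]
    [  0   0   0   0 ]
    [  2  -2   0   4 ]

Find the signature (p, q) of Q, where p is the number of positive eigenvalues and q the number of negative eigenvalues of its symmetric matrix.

Row-reducing A symmetrically gives the diagonal entries 1, 0, 0, 0.
Counting signs: 1 positive, 3 zero.

(1, 0)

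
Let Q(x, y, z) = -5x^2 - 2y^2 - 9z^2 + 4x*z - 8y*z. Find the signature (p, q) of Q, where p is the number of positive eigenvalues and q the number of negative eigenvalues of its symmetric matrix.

(0, 3)

The symmetric matrix is A = [[-5, 0, 2], [0, -2, -4], [2, -4, -9]].
Row-reducing A symmetrically gives the diagonal entries -5, -2, -1/5.
So there are 3 negative pivots.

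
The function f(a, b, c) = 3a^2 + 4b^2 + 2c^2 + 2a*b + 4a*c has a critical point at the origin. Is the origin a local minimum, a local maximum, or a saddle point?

local minimum

The Hessian at the origin is H = [[6, 2, 4], [2, 8, 0], [4, 0, 4]].
Applying the same elementary operations to the rows and columns of H produces a congruent diagonal matrix with entries 6, 22/3, 12/11.
So there are 3 positive pivots.
H is positive definite, so the origin is a strict local minimum.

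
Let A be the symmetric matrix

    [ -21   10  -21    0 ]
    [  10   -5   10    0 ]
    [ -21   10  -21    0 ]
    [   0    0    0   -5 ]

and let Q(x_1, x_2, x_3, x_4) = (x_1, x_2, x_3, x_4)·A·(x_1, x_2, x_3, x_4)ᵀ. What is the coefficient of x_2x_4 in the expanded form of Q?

The coefficient of x_2x_4 is A[2,4] + A[4,2] = 2·0 = 0.

0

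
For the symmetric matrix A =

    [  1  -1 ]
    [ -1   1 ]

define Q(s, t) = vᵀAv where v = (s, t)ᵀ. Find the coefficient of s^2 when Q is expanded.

1

The coefficient of s^2 is the diagonal entry A[1,1] = 1.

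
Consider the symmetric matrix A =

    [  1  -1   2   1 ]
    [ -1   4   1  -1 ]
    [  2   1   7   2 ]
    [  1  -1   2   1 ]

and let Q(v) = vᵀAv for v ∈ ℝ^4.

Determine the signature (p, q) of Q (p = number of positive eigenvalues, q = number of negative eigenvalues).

Applying the same elementary operations to the rows and columns of A produces a congruent diagonal matrix with entries 1, 3, 0, 0.
Counting signs: 2 positive, 2 zero.

(2, 0)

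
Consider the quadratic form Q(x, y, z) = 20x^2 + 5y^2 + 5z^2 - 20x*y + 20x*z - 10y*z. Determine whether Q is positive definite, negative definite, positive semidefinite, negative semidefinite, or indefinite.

The symmetric matrix is A = [[20, -10, 10], [-10, 5, -5], [10, -5, 5]].
Applying the same elementary operations to the rows and columns of A produces a congruent diagonal matrix with entries 20, 0, 0.
That gives 1 positive, 2 zero pivots.
Hence Q is positive semidefinite.

positive semidefinite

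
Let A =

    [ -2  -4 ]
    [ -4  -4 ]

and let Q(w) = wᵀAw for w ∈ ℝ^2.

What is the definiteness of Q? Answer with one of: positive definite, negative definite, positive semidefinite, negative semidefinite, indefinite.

indefinite

Congruent diagonalization of A (simultaneous row and column reduction) yields pivots -2, 4.
So there are 1 positive, 1 negative pivots.
Hence Q is indefinite.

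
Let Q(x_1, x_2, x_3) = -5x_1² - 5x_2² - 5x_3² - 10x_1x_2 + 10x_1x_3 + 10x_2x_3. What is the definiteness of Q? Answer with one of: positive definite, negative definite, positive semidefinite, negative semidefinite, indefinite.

Write A = [[-5, -5, 5], [-5, -5, 5], [5, 5, -5]].
Applying the same elementary operations to the rows and columns of A produces a congruent diagonal matrix with entries -5, 0, 0.
That gives 1 negative, 2 zero pivots.
Hence Q is negative semidefinite.

negative semidefinite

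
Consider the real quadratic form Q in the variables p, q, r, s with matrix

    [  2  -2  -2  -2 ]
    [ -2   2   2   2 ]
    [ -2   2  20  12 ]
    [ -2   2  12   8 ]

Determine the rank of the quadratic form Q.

3

Congruent diagonalization of A (simultaneous row and column reduction) yields pivots 2, 0, 18, 4/9.
So there are 3 positive, 1 zero pivots.
The rank is the number of nonzero pivots: 3.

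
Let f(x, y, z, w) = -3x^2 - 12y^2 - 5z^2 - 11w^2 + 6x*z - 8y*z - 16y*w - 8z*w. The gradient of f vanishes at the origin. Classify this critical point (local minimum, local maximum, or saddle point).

local maximum

The Hessian at the origin is H = [[-6, 0, 6, 0], [0, -24, -8, -16], [6, -8, -10, -8], [0, -16, -8, -22]].
Congruent diagonalization of H (simultaneous row and column reduction) yields pivots -6, -24, -4/3, -6.
So there are 4 negative pivots.
H is negative definite, so the origin is a strict local maximum.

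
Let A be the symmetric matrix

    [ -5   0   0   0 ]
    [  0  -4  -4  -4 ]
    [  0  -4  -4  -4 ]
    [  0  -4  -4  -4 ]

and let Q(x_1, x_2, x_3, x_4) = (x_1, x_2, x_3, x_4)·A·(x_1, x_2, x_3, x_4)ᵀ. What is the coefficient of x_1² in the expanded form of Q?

-5

The coefficient of x_1² is the diagonal entry A[1,1] = -5.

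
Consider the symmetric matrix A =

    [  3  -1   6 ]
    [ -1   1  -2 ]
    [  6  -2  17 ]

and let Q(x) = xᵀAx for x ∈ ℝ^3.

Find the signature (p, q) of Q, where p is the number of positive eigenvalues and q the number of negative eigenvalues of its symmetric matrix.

An LDLᵀ factorisation of A has diagonal entries 3, 2/3, 5.
So there are 3 positive pivots.

(3, 0)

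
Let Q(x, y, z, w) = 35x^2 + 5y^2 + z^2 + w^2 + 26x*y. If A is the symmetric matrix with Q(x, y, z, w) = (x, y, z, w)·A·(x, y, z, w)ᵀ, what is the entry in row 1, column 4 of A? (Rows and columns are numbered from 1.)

The coefficient of x·w in Q is 0. For a symmetric A this equals A[1,4] + A[4,1] = 2·A[1,4].
So A[1,4] = 0/2 = 0.

0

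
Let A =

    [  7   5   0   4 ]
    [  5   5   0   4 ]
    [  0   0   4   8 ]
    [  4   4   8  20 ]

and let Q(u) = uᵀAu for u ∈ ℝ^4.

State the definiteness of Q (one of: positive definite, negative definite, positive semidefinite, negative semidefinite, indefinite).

Leading principal minors: Δ_1 = 7, Δ_2 = 10, Δ_3 = 40, Δ_4 = 32.
All leading principal minors are positive, so by Sylvester's criterion Q is positive definite.

positive definite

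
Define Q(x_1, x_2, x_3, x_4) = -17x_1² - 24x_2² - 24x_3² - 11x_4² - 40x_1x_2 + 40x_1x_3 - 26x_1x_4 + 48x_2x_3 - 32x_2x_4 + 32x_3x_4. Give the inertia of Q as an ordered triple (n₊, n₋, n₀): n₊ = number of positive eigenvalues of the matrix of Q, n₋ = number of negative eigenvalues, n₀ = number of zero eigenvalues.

Write A = [[-17, -20, 20, -13], [-20, -24, 24, -16], [20, 24, -24, 16], [-13, -16, 16, -11]].
Applying the same elementary operations to the rows and columns of A produces a congruent diagonal matrix with entries -17, -8/17, 0, 0.
That gives 2 negative, 2 zero pivots.

(0, 2, 2)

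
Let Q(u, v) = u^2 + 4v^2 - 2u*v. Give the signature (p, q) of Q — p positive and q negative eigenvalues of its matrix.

(2, 0)

The symmetric matrix is A = [[1, -1], [-1, 4]].
Row-reducing A symmetrically gives the diagonal entries 1, 3.
Counting signs: 2 positive.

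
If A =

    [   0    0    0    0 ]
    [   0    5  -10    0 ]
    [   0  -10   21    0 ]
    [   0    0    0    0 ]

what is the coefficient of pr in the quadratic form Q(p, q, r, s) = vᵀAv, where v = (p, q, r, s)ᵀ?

0

The coefficient of pr is A[1,3] + A[3,1] = 2·0 = 0.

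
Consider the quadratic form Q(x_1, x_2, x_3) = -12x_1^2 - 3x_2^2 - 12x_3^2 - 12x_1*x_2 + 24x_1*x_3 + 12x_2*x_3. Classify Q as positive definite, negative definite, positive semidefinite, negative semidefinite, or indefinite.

negative semidefinite

Write A = [[-12, -6, 12], [-6, -3, 6], [12, 6, -12]].
Congruent diagonalization of A (simultaneous row and column reduction) yields pivots -12, 0, 0.
That gives 1 negative, 2 zero pivots.
Hence Q is negative semidefinite.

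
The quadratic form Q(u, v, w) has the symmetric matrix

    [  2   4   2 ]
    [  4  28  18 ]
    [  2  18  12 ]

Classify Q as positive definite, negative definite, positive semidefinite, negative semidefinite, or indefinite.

positive definite

Leading principal minors: Δ_1 = 2, Δ_2 = 40, Δ_3 = 8.
All leading principal minors are positive, so by Sylvester's criterion Q is positive definite.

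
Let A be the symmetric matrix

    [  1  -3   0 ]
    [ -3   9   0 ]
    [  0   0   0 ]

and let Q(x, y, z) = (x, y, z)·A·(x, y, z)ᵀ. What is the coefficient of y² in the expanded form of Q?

The coefficient of y² is the diagonal entry A[2,2] = 9.

9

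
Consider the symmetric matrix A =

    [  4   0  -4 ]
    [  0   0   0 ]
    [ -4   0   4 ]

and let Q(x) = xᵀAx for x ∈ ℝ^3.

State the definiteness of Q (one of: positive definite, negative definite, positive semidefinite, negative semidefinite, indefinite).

positive semidefinite

Congruent diagonalization of A (simultaneous row and column reduction) yields pivots 4, 0, 0.
Counting signs: 1 positive, 2 zero.
Hence Q is positive semidefinite.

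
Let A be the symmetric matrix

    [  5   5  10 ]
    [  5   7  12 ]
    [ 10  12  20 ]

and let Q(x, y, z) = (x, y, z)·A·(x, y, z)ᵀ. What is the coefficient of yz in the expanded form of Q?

24

The coefficient of yz is A[2,3] + A[3,2] = 2·12 = 24.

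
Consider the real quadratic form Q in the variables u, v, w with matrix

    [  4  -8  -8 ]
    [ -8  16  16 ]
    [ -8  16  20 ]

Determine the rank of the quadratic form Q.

2

Congruent diagonalization of A (simultaneous row and column reduction) yields pivots 4, 0, 4.
That gives 2 positive, 1 zero pivots.
The rank is the number of nonzero pivots: 2.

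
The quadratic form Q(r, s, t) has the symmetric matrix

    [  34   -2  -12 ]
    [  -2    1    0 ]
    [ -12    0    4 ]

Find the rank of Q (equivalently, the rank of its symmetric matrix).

Row-reducing A symmetrically gives the diagonal entries 34, 15/17, -4/5.
So there are 2 positive, 1 negative pivots.
The rank is the number of nonzero pivots: 3.

3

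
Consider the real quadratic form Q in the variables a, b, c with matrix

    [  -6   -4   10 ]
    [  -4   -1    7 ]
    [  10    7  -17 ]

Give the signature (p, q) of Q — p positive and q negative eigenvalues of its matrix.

(1, 2)

Row-reducing A symmetrically gives the diagonal entries -6, 5/3, -2/5.
Counting signs: 1 positive, 2 negative.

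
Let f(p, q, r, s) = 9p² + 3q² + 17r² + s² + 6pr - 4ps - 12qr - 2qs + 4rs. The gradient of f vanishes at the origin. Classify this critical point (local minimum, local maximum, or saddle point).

The Hessian at the origin is H = [[18, 0, 6, -4], [0, 6, -12, -2], [6, -12, 34, 4], [-4, -2, 4, 2]].
Symmetric row and column elimination reduces H to a congruent diagonal form with pivots 18, 6, 8, 2/9.
Counting signs: 4 positive.
H is positive definite, so the origin is a strict local minimum.

local minimum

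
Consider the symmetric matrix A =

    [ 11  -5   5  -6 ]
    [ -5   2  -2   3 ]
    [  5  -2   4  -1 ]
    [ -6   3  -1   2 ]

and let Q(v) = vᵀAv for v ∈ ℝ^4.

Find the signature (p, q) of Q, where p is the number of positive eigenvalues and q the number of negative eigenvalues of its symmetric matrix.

(2, 2)

Congruent diagonalization of A (simultaneous row and column reduction) yields pivots 11, -3/11, 2, -3.
That gives 2 positive, 2 negative pivots.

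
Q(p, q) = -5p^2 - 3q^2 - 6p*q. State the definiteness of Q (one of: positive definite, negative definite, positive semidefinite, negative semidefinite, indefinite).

negative definite

The symmetric matrix of Q is A = [[-5, -3], [-3, -3]].
Leading principal minors: Δ_1 = -5, Δ_2 = 6.
The signs alternate starting with Δ_1 < 0, so by Sylvester's criterion Q is negative definite.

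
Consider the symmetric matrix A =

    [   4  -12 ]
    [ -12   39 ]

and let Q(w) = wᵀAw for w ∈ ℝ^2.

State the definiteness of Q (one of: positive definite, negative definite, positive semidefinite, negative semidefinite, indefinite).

Leading principal minors: Δ_1 = 4, Δ_2 = 12.
All leading principal minors are positive, so by Sylvester's criterion Q is positive definite.

positive definite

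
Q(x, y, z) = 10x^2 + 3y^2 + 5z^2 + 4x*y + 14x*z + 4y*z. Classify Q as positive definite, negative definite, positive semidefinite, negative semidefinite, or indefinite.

Write A = [[10, 2, 7], [2, 3, 2], [7, 2, 5]].
An LDLᵀ factorisation of A has diagonal entries 10, 13/5, -1/26.
So there are 2 positive, 1 negative pivots.
Hence Q is indefinite.

indefinite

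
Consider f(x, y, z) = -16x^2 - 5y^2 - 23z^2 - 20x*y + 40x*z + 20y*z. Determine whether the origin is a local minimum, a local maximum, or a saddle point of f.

saddle point

The Hessian at the origin is H = [[-32, -20, 40], [-20, -10, 20], [40, 20, -46]].
Symmetric row and column elimination reduces H to a congruent diagonal form with pivots -32, 5/2, -6.
That gives 1 positive, 2 negative pivots.
H is indefinite, so the origin is a saddle point.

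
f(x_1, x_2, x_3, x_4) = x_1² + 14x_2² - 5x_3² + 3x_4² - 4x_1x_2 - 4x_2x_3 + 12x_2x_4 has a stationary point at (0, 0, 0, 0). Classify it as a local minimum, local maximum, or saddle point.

The Hessian at the origin is H = [[2, -4, 0, 0], [-4, 28, -4, 12], [0, -4, -10, 0], [0, 12, 0, 6]].
An LDLᵀ factorisation of H has diagonal entries 2, 20, -54/5, -2/3.
Counting signs: 2 positive, 2 negative.
H is indefinite, so the origin is a saddle point.

saddle point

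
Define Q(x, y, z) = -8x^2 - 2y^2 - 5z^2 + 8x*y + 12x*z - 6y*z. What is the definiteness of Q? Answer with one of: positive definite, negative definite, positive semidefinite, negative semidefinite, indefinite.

negative semidefinite

The symmetric matrix is A = [[-8, 4, 6], [4, -2, -3], [6, -3, -5]].
Symmetric row and column elimination reduces A to a congruent diagonal form with pivots -8, 0, -1/2.
That gives 2 negative, 1 zero pivots.
Hence Q is negative semidefinite.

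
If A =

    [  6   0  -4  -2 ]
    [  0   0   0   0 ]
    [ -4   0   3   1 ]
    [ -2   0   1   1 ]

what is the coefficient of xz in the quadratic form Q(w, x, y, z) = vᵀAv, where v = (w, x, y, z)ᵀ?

The coefficient of xz is A[2,4] + A[4,2] = 2·0 = 0.

0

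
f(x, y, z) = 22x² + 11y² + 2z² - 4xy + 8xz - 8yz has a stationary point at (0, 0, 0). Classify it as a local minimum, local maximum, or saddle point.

The Hessian at the origin is H = [[44, -4, 8], [-4, 22, -8], [8, -8, 4]].
Row-reducing H symmetrically gives the diagonal entries 44, 238/11, 12/119.
That gives 3 positive pivots.
H is positive definite, so the origin is a strict local minimum.

local minimum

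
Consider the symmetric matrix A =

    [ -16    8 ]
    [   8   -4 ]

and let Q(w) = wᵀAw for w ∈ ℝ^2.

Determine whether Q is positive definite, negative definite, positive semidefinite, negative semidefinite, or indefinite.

Congruent diagonalization of A (simultaneous row and column reduction) yields pivots -16, 0.
So there are 1 negative, 1 zero pivots.
Hence Q is negative semidefinite.

negative semidefinite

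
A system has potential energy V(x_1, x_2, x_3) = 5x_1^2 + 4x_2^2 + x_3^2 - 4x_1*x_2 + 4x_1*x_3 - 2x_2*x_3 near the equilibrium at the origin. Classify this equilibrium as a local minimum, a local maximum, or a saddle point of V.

The Hessian at the origin is H = [[10, -4, 4], [-4, 8, -2], [4, -2, 2]].
Symmetric row and column elimination reduces H to a congruent diagonal form with pivots 10, 32/5, 3/8.
That gives 3 positive pivots.
H is positive definite, so the origin is a strict local minimum.

local minimum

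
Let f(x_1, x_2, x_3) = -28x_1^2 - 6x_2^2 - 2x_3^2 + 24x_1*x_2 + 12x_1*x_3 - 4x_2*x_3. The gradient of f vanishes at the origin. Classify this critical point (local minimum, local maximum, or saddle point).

local maximum

The Hessian at the origin is H = [[-56, 24, 12], [24, -12, -4], [12, -4, -4]].
Applying the same elementary operations to the rows and columns of H produces a congruent diagonal matrix with entries -56, -12/7, -2/3.
That gives 3 negative pivots.
H is negative definite, so the origin is a strict local maximum.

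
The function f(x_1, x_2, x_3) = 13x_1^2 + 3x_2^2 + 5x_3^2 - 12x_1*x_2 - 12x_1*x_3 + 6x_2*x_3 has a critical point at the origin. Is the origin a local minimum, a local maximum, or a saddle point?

local minimum

The Hessian at the origin is H = [[26, -12, -12], [-12, 6, 6], [-12, 6, 10]].
Applying the same elementary operations to the rows and columns of H produces a congruent diagonal matrix with entries 26, 6/13, 4.
Counting signs: 3 positive.
H is positive definite, so the origin is a strict local minimum.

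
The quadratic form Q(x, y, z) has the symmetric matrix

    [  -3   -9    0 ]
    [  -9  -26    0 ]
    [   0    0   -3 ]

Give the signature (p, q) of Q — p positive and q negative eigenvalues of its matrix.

(1, 2)

Symmetric row and column elimination reduces A to a congruent diagonal form with pivots -3, 1, -3.
Counting signs: 1 positive, 2 negative.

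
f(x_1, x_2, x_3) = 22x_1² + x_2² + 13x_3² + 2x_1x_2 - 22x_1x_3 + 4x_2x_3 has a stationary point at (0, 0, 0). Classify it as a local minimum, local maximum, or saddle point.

The Hessian at the origin is H = [[44, 2, -22], [2, 2, 4], [-22, 4, 26]].
Applying the same elementary operations to the rows and columns of H produces a congruent diagonal matrix with entries 44, 21/11, 40/21.
So there are 3 positive pivots.
H is positive definite, so the origin is a strict local minimum.

local minimum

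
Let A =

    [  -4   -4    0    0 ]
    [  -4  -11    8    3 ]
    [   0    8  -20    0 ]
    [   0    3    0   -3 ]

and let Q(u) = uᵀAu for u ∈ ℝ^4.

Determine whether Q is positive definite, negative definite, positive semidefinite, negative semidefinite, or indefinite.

negative definite

Symmetric row and column elimination reduces A to a congruent diagonal form with pivots -4, -7, -76/7, -12/19.
So there are 4 negative pivots.
Hence Q is negative definite.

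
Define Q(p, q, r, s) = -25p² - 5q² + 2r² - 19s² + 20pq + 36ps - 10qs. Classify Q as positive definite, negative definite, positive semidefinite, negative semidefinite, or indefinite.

indefinite

The associated matrix is A = [[-25, 10, 0, 18], [10, -5, 0, -5], [0, 0, 2, 0], [18, -5, 0, -19]].
Congruent diagonalization of A (simultaneous row and column reduction) yields pivots -25, -1, 2, -6/5.
That gives 1 positive, 3 negative pivots.
Hence Q is indefinite.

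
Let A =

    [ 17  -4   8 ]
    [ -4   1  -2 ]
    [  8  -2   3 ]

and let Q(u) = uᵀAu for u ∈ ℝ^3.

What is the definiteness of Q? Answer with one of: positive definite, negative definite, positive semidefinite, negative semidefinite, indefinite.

indefinite

An LDLᵀ factorisation of A has diagonal entries 17, 1/17, -1.
Counting signs: 2 positive, 1 negative.
Hence Q is indefinite.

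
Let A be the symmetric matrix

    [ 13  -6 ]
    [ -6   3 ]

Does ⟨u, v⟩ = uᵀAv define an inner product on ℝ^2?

Leading principal minors: Δ_1 = 13, Δ_2 = 3.
All leading principal minors are positive, so by Sylvester's criterion Q is positive definite.
⟨·,·⟩ is an inner product exactly when A is positive definite.

yes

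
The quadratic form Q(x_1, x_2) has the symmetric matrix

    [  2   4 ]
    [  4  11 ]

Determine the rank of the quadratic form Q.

Row-reducing A symmetrically gives the diagonal entries 2, 3.
That gives 2 positive pivots.
The rank is the number of nonzero pivots: 2.

2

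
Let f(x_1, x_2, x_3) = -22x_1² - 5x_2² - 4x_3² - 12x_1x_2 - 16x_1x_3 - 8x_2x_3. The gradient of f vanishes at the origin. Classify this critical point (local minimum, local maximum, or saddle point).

local maximum

The Hessian at the origin is H = [[-44, -12, -16], [-12, -10, -8], [-16, -8, -8]].
An LDLᵀ factorisation of H has diagonal entries -44, -74/11, -8/37.
So there are 3 negative pivots.
H is negative definite, so the origin is a strict local maximum.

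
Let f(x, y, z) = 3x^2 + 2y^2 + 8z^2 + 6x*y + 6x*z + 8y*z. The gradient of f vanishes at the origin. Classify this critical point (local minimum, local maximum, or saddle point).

The Hessian at the origin is H = [[6, 6, 6], [6, 4, 8], [6, 8, 16]].
Symmetric row and column elimination reduces H to a congruent diagonal form with pivots 6, -2, 12.
So there are 2 positive, 1 negative pivots.
H is indefinite, so the origin is a saddle point.

saddle point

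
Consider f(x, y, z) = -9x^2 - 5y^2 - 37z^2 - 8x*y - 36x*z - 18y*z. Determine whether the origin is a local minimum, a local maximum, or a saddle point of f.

local maximum

The Hessian at the origin is H = [[-18, -8, -36], [-8, -10, -18], [-36, -18, -74]].
Applying the same elementary operations to the rows and columns of H produces a congruent diagonal matrix with entries -18, -58/9, -40/29.
Counting signs: 3 negative.
H is negative definite, so the origin is a strict local maximum.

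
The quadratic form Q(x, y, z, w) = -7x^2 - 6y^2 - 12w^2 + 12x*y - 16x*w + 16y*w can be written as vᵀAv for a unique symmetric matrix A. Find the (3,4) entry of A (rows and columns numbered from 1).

0

The coefficient of z·w in Q is 0. For a symmetric A this equals A[3,4] + A[4,3] = 2·A[3,4].
So A[3,4] = 0/2 = 0.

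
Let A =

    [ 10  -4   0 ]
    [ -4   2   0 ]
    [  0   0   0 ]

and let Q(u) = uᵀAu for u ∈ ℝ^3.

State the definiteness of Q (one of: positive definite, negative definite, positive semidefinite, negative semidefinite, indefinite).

positive semidefinite

Congruent diagonalization of A (simultaneous row and column reduction) yields pivots 10, 2/5, 0.
That gives 2 positive, 1 zero pivots.
Hence Q is positive semidefinite.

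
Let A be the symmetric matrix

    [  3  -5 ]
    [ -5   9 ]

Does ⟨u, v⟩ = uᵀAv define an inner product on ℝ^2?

yes

An LDLᵀ factorisation of A has diagonal entries 3, 2/3.
That gives 2 positive pivots.
Hence Q is positive definite.
⟨·,·⟩ is an inner product exactly when A is positive definite.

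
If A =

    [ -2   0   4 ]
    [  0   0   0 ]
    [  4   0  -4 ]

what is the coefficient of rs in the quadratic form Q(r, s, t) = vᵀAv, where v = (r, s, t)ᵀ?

The coefficient of rs is A[1,2] + A[2,1] = 2·0 = 0.

0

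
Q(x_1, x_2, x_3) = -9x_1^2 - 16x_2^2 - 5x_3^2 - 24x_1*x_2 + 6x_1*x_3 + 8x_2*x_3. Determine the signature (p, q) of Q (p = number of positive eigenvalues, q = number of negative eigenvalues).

(0, 2)

The symmetric matrix is A = [[-9, -12, 3], [-12, -16, 4], [3, 4, -5]].
Congruent diagonalization of A (simultaneous row and column reduction) yields pivots -9, 0, -4.
So there are 2 negative, 1 zero pivots.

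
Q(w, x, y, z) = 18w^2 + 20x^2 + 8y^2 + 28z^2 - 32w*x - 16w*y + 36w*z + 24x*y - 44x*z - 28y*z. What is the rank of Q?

4

The symmetric matrix is A = [[18, -16, -8, 18], [-16, 20, 12, -22], [-8, 12, 8, -14], [18, -22, -14, 28]].
An LDLᵀ factorisation of A has diagonal entries 18, 52/9, 4/13, 1.
That gives 4 positive pivots.
The rank is the number of nonzero pivots: 4.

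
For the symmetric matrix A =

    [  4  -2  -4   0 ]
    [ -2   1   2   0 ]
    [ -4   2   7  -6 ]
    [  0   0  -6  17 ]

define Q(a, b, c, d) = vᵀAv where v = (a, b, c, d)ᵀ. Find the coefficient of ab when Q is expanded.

The coefficient of ab is A[1,2] + A[2,1] = 2·(-2) = -4.

-4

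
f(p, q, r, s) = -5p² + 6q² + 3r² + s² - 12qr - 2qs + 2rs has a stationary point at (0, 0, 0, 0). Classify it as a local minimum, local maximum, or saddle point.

The Hessian at the origin is H = [[-10, 0, 0, 0], [0, 12, -12, -2], [0, -12, 6, 2], [0, -2, 2, 2]].
Symmetric row and column elimination reduces H to a congruent diagonal form with pivots -10, 12, -6, 5/3.
Counting signs: 2 positive, 2 negative.
H is indefinite, so the origin is a saddle point.

saddle point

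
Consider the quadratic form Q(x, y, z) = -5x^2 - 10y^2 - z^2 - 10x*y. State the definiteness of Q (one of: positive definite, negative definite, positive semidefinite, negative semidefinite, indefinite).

negative definite

Write A = [[-5, -5, 0], [-5, -10, 0], [0, 0, -1]].
Congruent diagonalization of A (simultaneous row and column reduction) yields pivots -5, -5, -1.
That gives 3 negative pivots.
Hence Q is negative definite.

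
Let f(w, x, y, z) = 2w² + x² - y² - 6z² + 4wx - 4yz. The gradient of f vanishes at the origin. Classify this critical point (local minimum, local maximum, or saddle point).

The Hessian at the origin is H = [[4, 4, 0, 0], [4, 2, 0, 0], [0, 0, -2, -4], [0, 0, -4, -12]].
Row-reducing H symmetrically gives the diagonal entries 4, -2, -2, -4.
That gives 1 positive, 3 negative pivots.
H is indefinite, so the origin is a saddle point.

saddle point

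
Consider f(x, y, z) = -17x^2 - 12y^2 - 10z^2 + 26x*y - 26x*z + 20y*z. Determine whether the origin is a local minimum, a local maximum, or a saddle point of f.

local maximum

The Hessian at the origin is H = [[-34, 26, -26], [26, -24, 20], [-26, 20, -20]].
Symmetric row and column elimination reduces H to a congruent diagonal form with pivots -34, -70/17, -4/35.
That gives 3 negative pivots.
H is negative definite, so the origin is a strict local maximum.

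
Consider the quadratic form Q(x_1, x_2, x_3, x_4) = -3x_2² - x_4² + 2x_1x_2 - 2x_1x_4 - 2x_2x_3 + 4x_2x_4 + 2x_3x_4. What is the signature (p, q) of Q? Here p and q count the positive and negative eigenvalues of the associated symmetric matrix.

The symmetric matrix is A = [[0, 1, 0, -1], [1, -3, -1, 2], [0, -1, 0, 1], [-1, 2, 1, -1]].
By Sylvester's law of inertia any congruent diagonalization of A has 1 positive, 1 negative and 2 zero entries.

(1, 1)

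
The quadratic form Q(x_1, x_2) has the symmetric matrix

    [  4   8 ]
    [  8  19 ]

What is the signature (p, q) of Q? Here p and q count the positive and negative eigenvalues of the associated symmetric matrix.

(2, 0)

Symmetric row and column elimination reduces A to a congruent diagonal form with pivots 4, 3.
That gives 2 positive pivots.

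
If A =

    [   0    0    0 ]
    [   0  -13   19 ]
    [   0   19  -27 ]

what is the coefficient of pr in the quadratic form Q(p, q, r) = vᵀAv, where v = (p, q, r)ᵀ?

0

The coefficient of pr is A[1,3] + A[3,1] = 2·0 = 0.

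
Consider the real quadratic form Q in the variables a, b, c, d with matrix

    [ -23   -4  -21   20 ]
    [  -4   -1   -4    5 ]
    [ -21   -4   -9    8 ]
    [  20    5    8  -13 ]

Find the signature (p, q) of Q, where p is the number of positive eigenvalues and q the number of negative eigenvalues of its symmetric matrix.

(1, 3)

Applying the same elementary operations to the rows and columns of A produces a congruent diagonal matrix with entries -23, -7/23, 74/7, -60/37.
Counting signs: 1 positive, 3 negative.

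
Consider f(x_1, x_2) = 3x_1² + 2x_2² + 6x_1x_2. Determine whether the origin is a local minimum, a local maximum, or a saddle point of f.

saddle point

The Hessian at the origin is H = [[6, 6], [6, 4]].
det H = 6·4 − (6)² = -12 < 0, so H is indefinite.
Therefore the origin is a saddle point.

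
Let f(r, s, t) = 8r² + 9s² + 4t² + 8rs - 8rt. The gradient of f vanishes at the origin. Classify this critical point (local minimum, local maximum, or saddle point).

local minimum

The Hessian at the origin is H = [[16, 8, -8], [8, 18, 0], [-8, 0, 8]].
Row-reducing H symmetrically gives the diagonal entries 16, 14, 20/7.
So there are 3 positive pivots.
H is positive definite, so the origin is a strict local minimum.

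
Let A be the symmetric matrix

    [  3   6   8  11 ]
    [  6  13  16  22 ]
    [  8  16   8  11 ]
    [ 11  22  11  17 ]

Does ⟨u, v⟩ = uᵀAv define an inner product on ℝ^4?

An LDLᵀ factorisation of A has diagonal entries 3, 1, -40/3, 15/8.
Counting signs: 3 positive, 1 negative.
Hence Q is indefinite.
⟨·,·⟩ is an inner product exactly when A is positive definite.

no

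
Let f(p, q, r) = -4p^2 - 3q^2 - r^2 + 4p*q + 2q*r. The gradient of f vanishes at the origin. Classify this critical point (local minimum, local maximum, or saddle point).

local maximum

The Hessian at the origin is H = [[-8, 4, 0], [4, -6, 2], [0, 2, -2]].
Congruent diagonalization of H (simultaneous row and column reduction) yields pivots -8, -4, -1.
Counting signs: 3 negative.
H is negative definite, so the origin is a strict local maximum.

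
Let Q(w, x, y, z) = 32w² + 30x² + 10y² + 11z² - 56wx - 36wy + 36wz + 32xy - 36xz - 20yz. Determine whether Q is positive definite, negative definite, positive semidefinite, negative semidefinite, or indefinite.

indefinite

The associated matrix is A = [[32, -28, -18, 18], [-28, 30, 16, -18], [-18, 16, 10, -10], [18, -18, -10, 11]].
Row-reducing A symmetrically gives the diagonal entries 32, 11/2, -3/22, 1/3.
So there are 3 positive, 1 negative pivots.
Hence Q is indefinite.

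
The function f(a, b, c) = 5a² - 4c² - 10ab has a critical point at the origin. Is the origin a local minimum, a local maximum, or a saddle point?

saddle point

The Hessian at the origin is H = [[10, -10, 0], [-10, 0, 0], [0, 0, -8]].
Applying the same elementary operations to the rows and columns of H produces a congruent diagonal matrix with entries 10, -10, -8.
That gives 1 positive, 2 negative pivots.
H is indefinite, so the origin is a saddle point.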